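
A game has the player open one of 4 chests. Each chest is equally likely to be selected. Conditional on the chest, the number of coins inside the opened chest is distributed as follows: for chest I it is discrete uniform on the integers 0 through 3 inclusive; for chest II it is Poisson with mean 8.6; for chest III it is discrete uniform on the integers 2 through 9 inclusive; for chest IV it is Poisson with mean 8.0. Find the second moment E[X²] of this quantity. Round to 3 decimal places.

48.390

For each component E[X²] = Var + (mean)², giving I: 3.5; II: 82.56; III: 35.5; IV: 72.
Overall E[X²] = 0.25·3.5 + 0.25·82.56 + 0.25·35.5 + 0.25·72 = 48.39.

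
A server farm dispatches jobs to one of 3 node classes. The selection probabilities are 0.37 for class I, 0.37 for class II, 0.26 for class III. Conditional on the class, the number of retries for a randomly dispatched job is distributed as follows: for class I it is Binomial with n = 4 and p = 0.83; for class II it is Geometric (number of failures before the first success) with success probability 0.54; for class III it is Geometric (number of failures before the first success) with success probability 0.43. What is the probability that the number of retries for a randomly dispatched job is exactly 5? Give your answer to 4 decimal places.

0.0108

Conditional on each class, P(X = 5): I: 0; II: 0.011122; III: 0.0258728.
By total probability, P(X = 5) = 0.37·0 + 0.37·0.011122 + 0.26·0.0258728 = 0.0108421.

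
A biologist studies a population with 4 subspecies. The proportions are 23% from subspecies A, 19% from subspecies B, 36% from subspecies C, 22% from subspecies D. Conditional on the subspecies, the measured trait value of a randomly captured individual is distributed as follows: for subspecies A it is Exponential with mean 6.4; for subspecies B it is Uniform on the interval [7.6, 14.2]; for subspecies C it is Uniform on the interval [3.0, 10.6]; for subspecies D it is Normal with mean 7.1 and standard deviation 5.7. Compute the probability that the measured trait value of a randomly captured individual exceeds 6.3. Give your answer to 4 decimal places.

0.6019

Conditional on each subspecies, P(X > 6.3): A: 0.373673; B: 1; C: 0.565789; D: 0.555809.
By total probability, P(X > 6.3) = 0.23·0.373673 + 0.19·1 + 0.36·0.565789 + 0.22·0.555809 = 0.601907.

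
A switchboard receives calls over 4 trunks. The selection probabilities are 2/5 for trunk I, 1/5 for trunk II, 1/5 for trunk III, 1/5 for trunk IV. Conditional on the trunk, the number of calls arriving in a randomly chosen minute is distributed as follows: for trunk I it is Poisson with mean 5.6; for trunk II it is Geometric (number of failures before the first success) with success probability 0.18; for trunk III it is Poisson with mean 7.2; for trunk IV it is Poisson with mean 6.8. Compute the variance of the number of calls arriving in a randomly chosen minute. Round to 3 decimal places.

10.997

Per component, I: μ=5.6, E[X²]=36.96; II: μ=4.55556, E[X²]=46.0617; III: μ=7.2, E[X²]=59.04; IV: μ=6.8, E[X²]=53.04.
E[X] = 0.4·5.6 + 0.2·4.55556 + 0.2·7.2 + 0.2·6.8 = 5.95111.
E[X²] = 0.4·36.96 + 0.2·46.0617 + 0.2·59.04 + 0.2·53.04 = 46.4123.
Var(X) = E[X²] − (E[X])² = 46.4123 − 35.4157 = 10.9966.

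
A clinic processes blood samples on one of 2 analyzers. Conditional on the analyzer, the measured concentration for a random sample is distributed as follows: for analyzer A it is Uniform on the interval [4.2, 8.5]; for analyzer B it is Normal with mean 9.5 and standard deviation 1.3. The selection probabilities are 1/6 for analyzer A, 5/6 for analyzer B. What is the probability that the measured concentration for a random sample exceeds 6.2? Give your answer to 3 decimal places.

0.918

Conditional on each analyzer, P(X > 6.2): A: 0.534884; B: 0.994433.
By total probability, P(X > 6.2) = 0.166667·0.534884 + 0.833333·0.994433 = 0.917841.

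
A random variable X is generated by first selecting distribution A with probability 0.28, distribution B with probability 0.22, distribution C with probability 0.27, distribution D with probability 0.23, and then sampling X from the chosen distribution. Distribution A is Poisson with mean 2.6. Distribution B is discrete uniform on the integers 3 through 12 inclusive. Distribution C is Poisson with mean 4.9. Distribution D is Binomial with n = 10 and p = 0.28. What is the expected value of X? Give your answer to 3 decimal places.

4.345

Component means — A: 2.6; B: 7.5; C: 4.9; D: 2.8.
E[X] = 0.28·2.6 + 0.22·7.5 + 0.27·4.9 + 0.23·2.8 = 4.345.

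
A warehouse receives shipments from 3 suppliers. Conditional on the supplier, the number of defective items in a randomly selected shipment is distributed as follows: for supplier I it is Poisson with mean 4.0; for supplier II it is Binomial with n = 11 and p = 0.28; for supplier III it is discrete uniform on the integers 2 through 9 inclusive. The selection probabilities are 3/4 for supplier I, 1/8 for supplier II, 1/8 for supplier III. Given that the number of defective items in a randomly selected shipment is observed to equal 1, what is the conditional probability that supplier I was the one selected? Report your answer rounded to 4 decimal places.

Likelihoods P(X=1 | ·): I: 0.0732626; II: 0.115312; III: 0.
Posterior ∝ prior × likelihood. Numerator for I: 0.75·0.0732626 = 0.0549469.
Normalizing constant: 0.75·0.0732626 + 0.125·0.115312 + 0.125·0 = 0.069361.
P(I | observation) = 0.0549469 / 0.069361 = 0.792188.

0.7922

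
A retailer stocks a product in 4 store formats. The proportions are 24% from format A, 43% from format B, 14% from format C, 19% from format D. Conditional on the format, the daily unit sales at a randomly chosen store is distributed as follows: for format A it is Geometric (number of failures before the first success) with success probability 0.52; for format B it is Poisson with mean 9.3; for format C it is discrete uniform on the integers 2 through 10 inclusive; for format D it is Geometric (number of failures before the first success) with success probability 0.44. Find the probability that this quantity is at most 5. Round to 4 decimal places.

0.5258

Conditional on each format, P(X ≤ 5): A: 0.987769; B: 0.0986498; C: 0.444444; D: 0.969159.
By total probability, P(X ≤ 5) = 0.24·0.987769 + 0.43·0.0986498 + 0.14·0.444444 + 0.19·0.969159 = 0.525846.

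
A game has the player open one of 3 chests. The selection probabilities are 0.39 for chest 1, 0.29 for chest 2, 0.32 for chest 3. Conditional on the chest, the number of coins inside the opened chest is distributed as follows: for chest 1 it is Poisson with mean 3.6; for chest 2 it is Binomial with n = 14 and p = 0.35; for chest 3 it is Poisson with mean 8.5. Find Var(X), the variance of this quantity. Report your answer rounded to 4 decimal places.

9.4379

Per component, 1: μ=3.6, E[X²]=16.56; 2: μ=4.9, E[X²]=27.195; 3: μ=8.5, E[X²]=80.75.
E[X] = 0.39·3.6 + 0.29·4.9 + 0.32·8.5 = 5.545.
E[X²] = 0.39·16.56 + 0.29·27.195 + 0.32·80.75 = 40.185.
Var(X) = E[X²] − (E[X])² = 40.185 − 30.747 = 9.43792.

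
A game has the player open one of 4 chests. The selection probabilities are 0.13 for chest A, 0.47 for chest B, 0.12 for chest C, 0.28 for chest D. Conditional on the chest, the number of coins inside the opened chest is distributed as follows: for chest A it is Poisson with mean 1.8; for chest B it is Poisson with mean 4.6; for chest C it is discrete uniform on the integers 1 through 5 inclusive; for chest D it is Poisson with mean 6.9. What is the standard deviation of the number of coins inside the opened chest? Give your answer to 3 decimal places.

2.714

Per component, A: μ=1.8, E[X²]=5.04; B: μ=4.6, E[X²]=25.76; C: μ=3, E[X²]=11; D: μ=6.9, E[X²]=54.51.
E[X] = 0.13·1.8 + 0.47·4.6 + 0.12·3 + 0.28·6.9 = 4.688.
E[X²] = 0.13·5.04 + 0.47·25.76 + 0.12·11 + 0.28·54.51 = 29.3452.
Var(X) = E[X²] − (E[X])² = 29.3452 − 21.9773 = 7.36786.
SD(X) = √7.36786 = 2.71438.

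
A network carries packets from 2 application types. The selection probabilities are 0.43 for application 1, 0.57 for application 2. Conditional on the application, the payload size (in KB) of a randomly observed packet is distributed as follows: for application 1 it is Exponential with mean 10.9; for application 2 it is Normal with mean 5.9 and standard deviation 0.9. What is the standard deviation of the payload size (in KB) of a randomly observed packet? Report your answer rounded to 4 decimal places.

7.5946

Per component, 1: μ=10.9, E[X²]=237.62; 2: μ=5.9, E[X²]=35.62.
E[X] = 0.43·10.9 + 0.57·5.9 = 8.05.
E[X²] = 0.43·237.62 + 0.57·35.62 = 122.48.
Var(X) = E[X²] − (E[X])² = 122.48 − 64.8025 = 57.6775.
SD(X) = √57.6775 = 7.59457.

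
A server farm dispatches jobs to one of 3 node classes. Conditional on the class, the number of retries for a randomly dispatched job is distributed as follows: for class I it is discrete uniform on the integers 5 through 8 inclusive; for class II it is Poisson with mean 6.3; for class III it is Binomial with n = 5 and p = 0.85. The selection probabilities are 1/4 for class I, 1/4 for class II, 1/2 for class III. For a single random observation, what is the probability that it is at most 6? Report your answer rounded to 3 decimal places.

0.765

Conditional on each class, P(X ≤ 6): I: 0.5; II: 0.558233; III: 1.
By total probability, P(X ≤ 6) = 0.25·0.5 + 0.25·0.558233 + 0.5·1 = 0.764558.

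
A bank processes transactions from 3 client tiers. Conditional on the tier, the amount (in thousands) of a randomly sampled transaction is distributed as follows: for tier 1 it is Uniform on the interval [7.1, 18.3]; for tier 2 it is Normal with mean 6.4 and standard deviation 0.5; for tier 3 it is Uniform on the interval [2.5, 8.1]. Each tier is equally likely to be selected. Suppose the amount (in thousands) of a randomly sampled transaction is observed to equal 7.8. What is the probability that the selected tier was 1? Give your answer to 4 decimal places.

0.3147

Likelihoods f(7.8 | ·): 1: 0.0892857; 2: 0.0158309; 3: 0.178571.
Posterior ∝ prior × likelihood. Numerator for 1: 0.333333·0.0892857 = 0.0297619.
Normalizing constant: 0.333333·0.0892857 + 0.333333·0.0158309 + 0.333333·0.178571 = 0.0945627.
P(1 | observation) = 0.0297619 / 0.0945627 = 0.314732.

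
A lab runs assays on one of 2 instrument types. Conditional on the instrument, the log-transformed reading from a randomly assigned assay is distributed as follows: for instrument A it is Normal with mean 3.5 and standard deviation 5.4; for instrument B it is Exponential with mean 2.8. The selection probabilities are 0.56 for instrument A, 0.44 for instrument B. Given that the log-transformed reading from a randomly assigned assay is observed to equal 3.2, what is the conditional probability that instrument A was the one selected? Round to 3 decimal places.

0.452

Likelihoods f(3.2 | ·): A: 0.0737643; B: 0.113895.
Posterior ∝ prior × likelihood. Numerator for A: 0.56·0.0737643 = 0.041308.
Normalizing constant: 0.56·0.0737643 + 0.44·0.113895 = 0.0914219.
P(A | observation) = 0.041308 / 0.0914219 = 0.451839.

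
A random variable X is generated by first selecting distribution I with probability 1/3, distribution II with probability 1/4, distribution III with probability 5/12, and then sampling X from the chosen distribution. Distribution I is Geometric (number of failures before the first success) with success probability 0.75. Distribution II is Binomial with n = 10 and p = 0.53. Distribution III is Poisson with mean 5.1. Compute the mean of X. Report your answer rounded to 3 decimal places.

3.561

Component means — I: 0.333333; II: 5.3; III: 5.1.
E[X] = 0.333333·0.333333 + 0.25·5.3 + 0.416667·5.1 = 3.56111.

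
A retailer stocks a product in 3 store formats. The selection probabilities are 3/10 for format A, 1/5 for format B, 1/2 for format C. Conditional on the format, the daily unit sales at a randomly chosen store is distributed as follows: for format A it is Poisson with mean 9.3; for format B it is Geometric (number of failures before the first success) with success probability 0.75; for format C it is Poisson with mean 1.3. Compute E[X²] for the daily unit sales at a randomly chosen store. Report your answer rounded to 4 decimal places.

30.3431

For each component E[X²] = Var + (mean)², giving A: 95.79; B: 0.555556; C: 2.99.
Overall E[X²] = 0.3·95.79 + 0.2·0.555556 + 0.5·2.99 = 30.3431.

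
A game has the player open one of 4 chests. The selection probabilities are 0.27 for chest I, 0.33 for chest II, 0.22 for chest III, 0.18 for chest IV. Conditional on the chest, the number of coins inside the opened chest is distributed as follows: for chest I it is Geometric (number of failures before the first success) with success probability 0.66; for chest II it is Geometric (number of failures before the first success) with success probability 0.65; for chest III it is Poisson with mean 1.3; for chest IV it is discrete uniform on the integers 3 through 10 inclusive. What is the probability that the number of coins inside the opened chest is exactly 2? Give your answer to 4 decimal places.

0.0975

Conditional on each chest, P(X = 2): I: 0.076296; II: 0.079625; III: 0.230289; IV: 0.
By total probability, P(X = 2) = 0.27·0.076296 + 0.33·0.079625 + 0.22·0.230289 + 0.18·0 = 0.0975398.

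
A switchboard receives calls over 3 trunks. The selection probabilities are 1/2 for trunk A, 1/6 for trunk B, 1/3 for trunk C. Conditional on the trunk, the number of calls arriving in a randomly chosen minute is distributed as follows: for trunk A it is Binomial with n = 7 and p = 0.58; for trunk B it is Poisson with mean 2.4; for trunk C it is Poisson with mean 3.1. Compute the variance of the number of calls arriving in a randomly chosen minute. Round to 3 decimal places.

2.696

Per component, A: μ=4.06, E[X²]=18.1888; B: μ=2.4, E[X²]=8.16; C: μ=3.1, E[X²]=12.71.
E[X] = 0.5·4.06 + 0.166667·2.4 + 0.333333·3.1 = 3.46333.
E[X²] = 0.5·18.1888 + 0.166667·8.16 + 0.333333·12.71 = 14.6911.
Var(X) = E[X²] − (E[X])² = 14.6911 − 11.9947 = 2.69639.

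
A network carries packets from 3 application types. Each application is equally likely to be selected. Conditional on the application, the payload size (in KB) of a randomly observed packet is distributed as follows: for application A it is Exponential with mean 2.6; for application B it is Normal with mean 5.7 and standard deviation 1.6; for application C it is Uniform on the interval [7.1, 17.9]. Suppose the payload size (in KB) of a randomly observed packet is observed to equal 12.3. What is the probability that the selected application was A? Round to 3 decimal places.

Likelihoods f(12.3 | ·): A: 0.00339219; B: 5.03378e-05; C: 0.0925926.
Posterior ∝ prior × likelihood. Numerator for A: 0.333333·0.00339219 = 0.00113073.
Normalizing constant: 0.333333·0.00339219 + 0.333333·5.03378e-05 + 0.333333·0.0925926 = 0.0320117.
P(A | observation) = 0.00113073 / 0.0320117 = 0.0353224.

0.035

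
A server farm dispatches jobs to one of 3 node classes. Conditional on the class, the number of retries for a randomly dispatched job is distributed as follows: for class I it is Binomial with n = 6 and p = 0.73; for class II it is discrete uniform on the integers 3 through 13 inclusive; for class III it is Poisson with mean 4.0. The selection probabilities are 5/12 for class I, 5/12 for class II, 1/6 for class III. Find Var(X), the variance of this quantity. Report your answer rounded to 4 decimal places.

Per component, I: μ=4.38, E[X²]=20.367; II: μ=8, E[X²]=74; III: μ=4, E[X²]=20.
E[X] = 0.416667·4.38 + 0.416667·8 + 0.166667·4 = 5.825.
E[X²] = 0.416667·20.367 + 0.416667·74 + 0.166667·20 = 42.6529.
Var(X) = E[X²] − (E[X])² = 42.6529 − 33.9306 = 8.72229.

8.7223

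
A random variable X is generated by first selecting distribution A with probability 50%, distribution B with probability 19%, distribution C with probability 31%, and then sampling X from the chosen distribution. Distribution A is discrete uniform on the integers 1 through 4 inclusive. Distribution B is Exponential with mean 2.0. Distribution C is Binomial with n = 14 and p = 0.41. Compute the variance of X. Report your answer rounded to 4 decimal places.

Per component, A: μ=2.5, E[X²]=7.5; B: μ=2, E[X²]=8; C: μ=5.74, E[X²]=36.3342.
E[X] = 0.5·2.5 + 0.19·2 + 0.31·5.74 = 3.4094.
E[X²] = 0.5·7.5 + 0.19·8 + 0.31·36.3342 = 16.5336.
Var(X) = E[X²] − (E[X])² = 16.5336 − 11.624 = 4.90959.

4.9096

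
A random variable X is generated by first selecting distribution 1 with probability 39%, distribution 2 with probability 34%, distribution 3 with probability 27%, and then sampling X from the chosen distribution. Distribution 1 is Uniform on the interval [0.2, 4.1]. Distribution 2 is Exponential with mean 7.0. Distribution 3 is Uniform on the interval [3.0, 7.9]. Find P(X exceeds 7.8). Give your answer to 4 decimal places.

0.1171

Conditional on each component, P(X > 7.8): 1: 0; 2: 0.32815; 3: 0.0204082.
By total probability, P(X > 7.8) = 0.39·0 + 0.34·0.32815 + 0.27·0.0204082 = 0.117081.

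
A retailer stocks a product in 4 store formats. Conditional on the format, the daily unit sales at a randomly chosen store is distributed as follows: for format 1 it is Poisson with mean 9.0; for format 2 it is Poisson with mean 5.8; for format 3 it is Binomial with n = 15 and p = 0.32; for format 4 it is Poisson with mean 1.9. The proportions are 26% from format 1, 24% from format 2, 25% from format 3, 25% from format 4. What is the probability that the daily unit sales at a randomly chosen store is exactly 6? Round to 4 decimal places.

Conditional on each format, P(X = 6): 1: 0.0910903; 2: 0.160076; 3: 0.167064; 4: 0.00977304.
By total probability, P(X = 6) = 0.26·0.0910903 + 0.24·0.160076 + 0.25·0.167064 + 0.25·0.00977304 = 0.106311.

0.1063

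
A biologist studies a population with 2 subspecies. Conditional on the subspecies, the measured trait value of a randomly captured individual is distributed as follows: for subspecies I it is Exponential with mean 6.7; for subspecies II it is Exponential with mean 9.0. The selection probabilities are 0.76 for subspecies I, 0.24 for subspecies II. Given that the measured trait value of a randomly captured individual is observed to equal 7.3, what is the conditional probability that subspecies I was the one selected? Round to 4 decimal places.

0.7630

Likelihoods f(7.3 | ·): I: 0.050204; II: 0.0493738.
Posterior ∝ prior × likelihood. Numerator for I: 0.76·0.050204 = 0.0381551.
Normalizing constant: 0.76·0.050204 + 0.24·0.0493738 = 0.0500048.
P(I | observation) = 0.0381551 / 0.0500048 = 0.763028.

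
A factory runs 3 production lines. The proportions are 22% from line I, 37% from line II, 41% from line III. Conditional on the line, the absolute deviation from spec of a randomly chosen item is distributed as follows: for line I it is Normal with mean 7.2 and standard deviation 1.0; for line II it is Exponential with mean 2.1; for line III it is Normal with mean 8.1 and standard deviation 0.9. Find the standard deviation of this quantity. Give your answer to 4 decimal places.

Per component, I: μ=7.2, E[X²]=52.84; II: μ=2.1, E[X²]=8.82; III: μ=8.1, E[X²]=66.42.
E[X] = 0.22·7.2 + 0.37·2.1 + 0.41·8.1 = 5.682.
E[X²] = 0.22·52.84 + 0.37·8.82 + 0.41·66.42 = 42.1204.
Var(X) = E[X²] − (E[X])² = 42.1204 − 32.2851 = 9.83528.
SD(X) = √9.83528 = 3.13612.

3.1361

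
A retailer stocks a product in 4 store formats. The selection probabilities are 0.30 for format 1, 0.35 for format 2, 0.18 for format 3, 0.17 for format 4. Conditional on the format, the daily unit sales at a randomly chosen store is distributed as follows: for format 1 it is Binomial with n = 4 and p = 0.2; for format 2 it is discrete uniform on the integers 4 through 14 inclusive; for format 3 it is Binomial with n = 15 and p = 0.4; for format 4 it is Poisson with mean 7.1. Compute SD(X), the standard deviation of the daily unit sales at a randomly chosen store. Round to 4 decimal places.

Per component, 1: μ=0.8, E[X²]=1.28; 2: μ=9, E[X²]=91; 3: μ=6, E[X²]=39.6; 4: μ=7.1, E[X²]=57.51.
E[X] = 0.3·0.8 + 0.35·9 + 0.18·6 + 0.17·7.1 = 5.677.
E[X²] = 0.3·1.28 + 0.35·91 + 0.18·39.6 + 0.17·57.51 = 49.1387.
Var(X) = E[X²] − (E[X])² = 49.1387 − 32.2283 = 16.9104.
SD(X) = √16.9104 = 4.11222.

4.1122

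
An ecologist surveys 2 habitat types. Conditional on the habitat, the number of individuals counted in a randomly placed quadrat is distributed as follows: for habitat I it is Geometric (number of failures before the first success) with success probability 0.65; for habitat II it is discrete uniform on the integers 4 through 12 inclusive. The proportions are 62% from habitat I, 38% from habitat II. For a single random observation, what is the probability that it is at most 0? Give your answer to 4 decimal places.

0.4030

Conditional on each habitat, P(X ≤ 0): I: 0.65; II: 0.
By total probability, P(X ≤ 0) = 0.62·0.65 + 0.38·0 = 0.403.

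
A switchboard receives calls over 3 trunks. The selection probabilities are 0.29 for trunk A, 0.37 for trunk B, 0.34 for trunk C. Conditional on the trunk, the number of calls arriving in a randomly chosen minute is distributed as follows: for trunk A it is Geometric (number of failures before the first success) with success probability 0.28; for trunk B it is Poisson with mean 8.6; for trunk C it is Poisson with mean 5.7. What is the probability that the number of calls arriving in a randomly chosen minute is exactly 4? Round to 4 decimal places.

0.0874

Conditional on each trunk, P(X = 4): A: 0.0752468; B: 0.0419614; C: 0.147167.
By total probability, P(X = 4) = 0.29·0.0752468 + 0.37·0.0419614 + 0.34·0.147167 = 0.087384.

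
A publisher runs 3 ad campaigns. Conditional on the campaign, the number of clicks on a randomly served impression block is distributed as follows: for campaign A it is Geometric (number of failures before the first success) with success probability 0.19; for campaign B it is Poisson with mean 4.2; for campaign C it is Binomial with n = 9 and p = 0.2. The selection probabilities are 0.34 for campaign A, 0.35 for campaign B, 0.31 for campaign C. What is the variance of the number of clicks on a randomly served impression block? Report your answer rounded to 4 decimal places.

Per component, A: μ=4.26316, E[X²]=40.6122; B: μ=4.2, E[X²]=21.84; C: μ=1.8, E[X²]=4.68.
E[X] = 0.34·4.26316 + 0.35·4.2 + 0.31·1.8 = 3.47747.
E[X²] = 0.34·40.6122 + 0.35·21.84 + 0.31·4.68 = 22.9029.
Var(X) = E[X²] − (E[X])² = 22.9029 − 12.0928 = 10.8101.

10.8101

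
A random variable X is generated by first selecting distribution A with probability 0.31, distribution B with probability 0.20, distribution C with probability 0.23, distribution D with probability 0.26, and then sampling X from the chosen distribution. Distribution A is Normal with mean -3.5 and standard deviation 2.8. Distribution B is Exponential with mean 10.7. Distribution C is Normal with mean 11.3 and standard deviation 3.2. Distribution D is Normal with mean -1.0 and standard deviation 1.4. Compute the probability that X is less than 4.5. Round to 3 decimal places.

Conditional on each component, P(X < 4.5): A: 0.997863; B: 0.343322; C: 0.0167933; D: 0.999957.
By total probability, P(X < 4.5) = 0.31·0.997863 + 0.2·0.343322 + 0.23·0.0167933 + 0.26·0.999957 = 0.641853.

0.642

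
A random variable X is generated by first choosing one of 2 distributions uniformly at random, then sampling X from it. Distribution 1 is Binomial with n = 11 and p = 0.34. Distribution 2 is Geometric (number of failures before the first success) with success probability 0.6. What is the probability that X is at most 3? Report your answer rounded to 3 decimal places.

Conditional on each component, P(X ≤ 3): 1: 0.453582; 2: 0.9744.
By total probability, P(X ≤ 3) = 0.5·0.453582 + 0.5·0.9744 = 0.713991.

0.714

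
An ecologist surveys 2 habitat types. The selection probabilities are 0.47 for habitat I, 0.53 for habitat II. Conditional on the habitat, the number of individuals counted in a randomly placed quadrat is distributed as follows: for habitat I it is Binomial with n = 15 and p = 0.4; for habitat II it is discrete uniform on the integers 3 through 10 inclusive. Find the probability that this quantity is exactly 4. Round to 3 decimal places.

0.126

Conditional on each habitat, P(X = 4): I: 0.126776; II: 0.125.
By total probability, P(X = 4) = 0.47·0.126776 + 0.53·0.125 = 0.125835.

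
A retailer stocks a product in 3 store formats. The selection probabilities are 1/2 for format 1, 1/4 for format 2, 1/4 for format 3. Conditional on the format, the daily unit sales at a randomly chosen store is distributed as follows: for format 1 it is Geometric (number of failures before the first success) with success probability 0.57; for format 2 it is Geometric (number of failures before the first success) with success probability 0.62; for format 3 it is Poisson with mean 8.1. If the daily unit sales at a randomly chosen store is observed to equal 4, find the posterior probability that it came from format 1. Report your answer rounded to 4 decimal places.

0.3665

Likelihoods P(X=4 | ·): 1: 0.0194872; 2: 0.0129278; 3: 0.0544432.
Posterior ∝ prior × likelihood. Numerator for 1: 0.5·0.0194872 = 0.00974358.
Normalizing constant: 0.5·0.0194872 + 0.25·0.0129278 + 0.25·0.0544432 = 0.0265863.
P(1 | observation) = 0.00974358 / 0.0265863 = 0.366488.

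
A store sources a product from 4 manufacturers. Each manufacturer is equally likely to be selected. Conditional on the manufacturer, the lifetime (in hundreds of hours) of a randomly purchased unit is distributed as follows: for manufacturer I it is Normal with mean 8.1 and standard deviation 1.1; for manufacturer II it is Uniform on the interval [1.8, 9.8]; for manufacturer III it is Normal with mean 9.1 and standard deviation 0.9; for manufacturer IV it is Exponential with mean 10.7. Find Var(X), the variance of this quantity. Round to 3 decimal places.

Per component, I: μ=8.1, E[X²]=66.82; II: μ=5.8, E[X²]=38.9733; III: μ=9.1, E[X²]=83.62; IV: μ=10.7, E[X²]=228.98.
E[X] = 0.25·8.1 + 0.25·5.8 + 0.25·9.1 + 0.25·10.7 = 8.425.
E[X²] = 0.25·66.82 + 0.25·38.9733 + 0.25·83.62 + 0.25·228.98 = 104.598.
Var(X) = E[X²] − (E[X])² = 104.598 − 70.9806 = 33.6177.

33.618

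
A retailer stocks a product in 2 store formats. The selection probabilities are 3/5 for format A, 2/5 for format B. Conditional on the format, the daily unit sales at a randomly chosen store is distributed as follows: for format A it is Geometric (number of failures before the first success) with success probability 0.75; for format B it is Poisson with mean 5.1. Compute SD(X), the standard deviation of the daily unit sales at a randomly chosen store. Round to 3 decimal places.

2.786

Per component, A: μ=0.333333, E[X²]=0.555556; B: μ=5.1, E[X²]=31.11.
E[X] = 0.6·0.333333 + 0.4·5.1 = 2.24.
E[X²] = 0.6·0.555556 + 0.4·31.11 = 12.7773.
Var(X) = E[X²] − (E[X])² = 12.7773 − 5.0176 = 7.75973.
SD(X) = √7.75973 = 2.78563.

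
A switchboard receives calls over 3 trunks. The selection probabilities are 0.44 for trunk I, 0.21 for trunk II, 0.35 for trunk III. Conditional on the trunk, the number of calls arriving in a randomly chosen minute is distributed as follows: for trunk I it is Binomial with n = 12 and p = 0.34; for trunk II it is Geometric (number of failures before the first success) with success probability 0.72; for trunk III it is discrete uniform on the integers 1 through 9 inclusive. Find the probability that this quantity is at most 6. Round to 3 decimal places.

0.851

Conditional on each trunk, P(X ≤ 6): I: 0.92664; II: 0.999865; III: 0.666667.
By total probability, P(X ≤ 6) = 0.44·0.92664 + 0.21·0.999865 + 0.35·0.666667 = 0.851027.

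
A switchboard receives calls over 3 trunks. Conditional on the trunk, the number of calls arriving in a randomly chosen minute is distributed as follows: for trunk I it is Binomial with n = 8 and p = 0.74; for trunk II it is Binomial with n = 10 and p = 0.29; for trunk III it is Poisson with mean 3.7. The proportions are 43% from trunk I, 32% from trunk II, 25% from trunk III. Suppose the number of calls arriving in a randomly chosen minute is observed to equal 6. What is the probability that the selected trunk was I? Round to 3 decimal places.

Likelihoods P(X=6 | ·): I: 0.31081; II: 0.0317425; III: 0.0881025.
Posterior ∝ prior × likelihood. Numerator for I: 0.43·0.31081 = 0.133648.
Normalizing constant: 0.43·0.31081 + 0.32·0.0317425 + 0.25·0.0881025 = 0.165832.
P(I | observation) = 0.133648 / 0.165832 = 0.805928.

0.806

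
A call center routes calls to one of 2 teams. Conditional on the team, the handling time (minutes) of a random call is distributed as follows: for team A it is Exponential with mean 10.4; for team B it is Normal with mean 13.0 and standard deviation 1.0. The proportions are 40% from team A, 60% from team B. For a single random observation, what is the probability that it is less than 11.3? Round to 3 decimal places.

Conditional on each team, P(X < 11.3): A: 0.662618; B: 0.0445655.
By total probability, P(X < 11.3) = 0.4·0.662618 + 0.6·0.0445655 = 0.291786.

0.292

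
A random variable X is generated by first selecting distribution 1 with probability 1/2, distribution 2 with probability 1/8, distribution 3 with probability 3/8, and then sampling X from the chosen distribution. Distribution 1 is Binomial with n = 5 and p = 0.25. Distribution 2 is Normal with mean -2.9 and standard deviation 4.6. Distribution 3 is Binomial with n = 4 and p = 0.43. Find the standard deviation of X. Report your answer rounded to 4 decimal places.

2.3664

Per component, 1: μ=1.25, E[X²]=2.5; 2: μ=-2.9, E[X²]=29.57; 3: μ=1.72, E[X²]=3.9388.
E[X] = 0.5·1.25 + 0.125·-2.9 + 0.375·1.72 = 0.9075.
E[X²] = 0.5·2.5 + 0.125·29.57 + 0.375·3.9388 = 6.4233.
Var(X) = E[X²] − (E[X])² = 6.4233 − 0.823556 = 5.59974.
SD(X) = √5.59974 = 2.36638.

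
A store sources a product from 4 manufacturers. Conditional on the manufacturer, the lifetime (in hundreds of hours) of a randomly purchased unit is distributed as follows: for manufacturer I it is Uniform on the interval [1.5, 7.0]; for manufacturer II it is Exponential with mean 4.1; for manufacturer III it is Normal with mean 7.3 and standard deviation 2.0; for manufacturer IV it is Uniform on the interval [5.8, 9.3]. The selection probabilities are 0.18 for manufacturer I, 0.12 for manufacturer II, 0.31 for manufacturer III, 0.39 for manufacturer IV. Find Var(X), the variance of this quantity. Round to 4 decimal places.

Per component, I: μ=4.25, E[X²]=20.5833; II: μ=4.1, E[X²]=33.62; III: μ=7.3, E[X²]=57.29; IV: μ=7.55, E[X²]=58.0233.
E[X] = 0.18·4.25 + 0.12·4.1 + 0.31·7.3 + 0.39·7.55 = 6.4645.
E[X²] = 0.18·20.5833 + 0.12·33.62 + 0.31·57.29 + 0.39·58.0233 = 48.1284.
Var(X) = E[X²] − (E[X])² = 48.1284 − 41.7898 = 6.33864.

6.3386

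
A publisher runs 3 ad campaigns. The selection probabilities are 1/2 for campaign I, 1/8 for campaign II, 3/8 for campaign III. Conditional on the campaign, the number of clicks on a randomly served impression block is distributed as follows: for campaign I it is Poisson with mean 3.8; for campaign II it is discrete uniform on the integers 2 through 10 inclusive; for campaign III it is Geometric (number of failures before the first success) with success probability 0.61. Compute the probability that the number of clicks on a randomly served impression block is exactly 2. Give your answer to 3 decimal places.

0.129

Conditional on each campaign, P(X = 2): I: 0.161517; II: 0.111111; III: 0.092781.
By total probability, P(X = 2) = 0.5·0.161517 + 0.125·0.111111 + 0.375·0.092781 = 0.12944.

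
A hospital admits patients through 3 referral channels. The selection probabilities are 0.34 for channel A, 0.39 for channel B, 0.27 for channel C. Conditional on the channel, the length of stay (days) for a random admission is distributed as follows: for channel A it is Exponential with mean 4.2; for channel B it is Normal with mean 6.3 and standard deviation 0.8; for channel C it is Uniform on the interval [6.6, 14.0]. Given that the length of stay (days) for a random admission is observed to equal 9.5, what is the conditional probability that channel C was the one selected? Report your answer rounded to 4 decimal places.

Likelihoods f(9.5 | ·): A: 0.0247981; B: 0.000167288; C: 0.135135.
Posterior ∝ prior × likelihood. Numerator for C: 0.27·0.135135 = 0.0364865.
Normalizing constant: 0.34·0.0247981 + 0.39·0.000167288 + 0.27·0.135135 = 0.0449831.
P(C | observation) = 0.0364865 / 0.0449831 = 0.811116.

0.8111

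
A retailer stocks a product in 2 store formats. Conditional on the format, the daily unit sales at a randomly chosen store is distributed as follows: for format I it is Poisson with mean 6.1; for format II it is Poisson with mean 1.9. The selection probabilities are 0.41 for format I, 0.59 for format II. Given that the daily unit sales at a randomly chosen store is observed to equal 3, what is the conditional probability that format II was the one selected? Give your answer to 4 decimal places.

0.7436

Likelihoods P(X=3 | ·): I: 0.0848481; II: 0.170982.
Posterior ∝ prior × likelihood. Numerator for II: 0.59·0.170982 = 0.100879.
Normalizing constant: 0.41·0.0848481 + 0.59·0.170982 = 0.135667.
P(II | observation) = 0.100879 / 0.135667 = 0.74358.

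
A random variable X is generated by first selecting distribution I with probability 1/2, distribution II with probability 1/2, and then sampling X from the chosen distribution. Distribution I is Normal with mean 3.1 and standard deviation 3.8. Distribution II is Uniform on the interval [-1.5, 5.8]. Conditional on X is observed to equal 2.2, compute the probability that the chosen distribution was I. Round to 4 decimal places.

Likelihoods f(2.2 | ·): I: 0.102081; II: 0.136986.
Posterior ∝ prior × likelihood. Numerator for I: 0.5·0.102081 = 0.0510406.
Normalizing constant: 0.5·0.102081 + 0.5·0.136986 = 0.119534.
P(I | observation) = 0.0510406 / 0.119534 = 0.426997.

0.4270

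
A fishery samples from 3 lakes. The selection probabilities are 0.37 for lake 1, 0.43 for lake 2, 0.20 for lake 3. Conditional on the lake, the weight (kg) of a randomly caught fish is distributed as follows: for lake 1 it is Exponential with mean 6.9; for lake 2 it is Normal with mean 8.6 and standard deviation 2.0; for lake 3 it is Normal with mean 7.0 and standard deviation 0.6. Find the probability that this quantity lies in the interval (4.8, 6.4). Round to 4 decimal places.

Conditional on each lake, P(4.8 < X < 6.4): 1: 0.103222; 2: 0.10695; 3: 0.158532.
By total probability, P(4.8 < X < 6.4) = 0.37·0.103222 + 0.43·0.10695 + 0.2·0.158532 = 0.115887.

0.1159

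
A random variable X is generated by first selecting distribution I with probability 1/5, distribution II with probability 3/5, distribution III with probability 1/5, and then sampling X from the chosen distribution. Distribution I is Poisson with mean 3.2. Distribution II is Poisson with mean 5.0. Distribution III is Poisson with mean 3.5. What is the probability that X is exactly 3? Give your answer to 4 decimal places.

Conditional on each component, P(X = 3): I: 0.222616; II: 0.140374; III: 0.215785.
By total probability, P(X = 3) = 0.2·0.222616 + 0.6·0.140374 + 0.2·0.215785 = 0.171905.

0.1719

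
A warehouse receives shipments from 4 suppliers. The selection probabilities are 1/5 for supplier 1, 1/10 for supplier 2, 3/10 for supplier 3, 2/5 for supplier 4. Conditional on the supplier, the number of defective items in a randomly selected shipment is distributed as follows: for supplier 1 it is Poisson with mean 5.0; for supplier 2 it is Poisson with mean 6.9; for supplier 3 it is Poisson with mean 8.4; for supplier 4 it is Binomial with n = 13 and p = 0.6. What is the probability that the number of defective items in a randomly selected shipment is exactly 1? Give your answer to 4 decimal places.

0.0081

Conditional on each supplier, P(X = 1): 1: 0.0336897; 2: 0.00695372; 3: 0.00188889; 4: 0.000130862.
By total probability, P(X = 1) = 0.2·0.0336897 + 0.1·0.00695372 + 0.3·0.00188889 + 0.4·0.000130862 = 0.00805233.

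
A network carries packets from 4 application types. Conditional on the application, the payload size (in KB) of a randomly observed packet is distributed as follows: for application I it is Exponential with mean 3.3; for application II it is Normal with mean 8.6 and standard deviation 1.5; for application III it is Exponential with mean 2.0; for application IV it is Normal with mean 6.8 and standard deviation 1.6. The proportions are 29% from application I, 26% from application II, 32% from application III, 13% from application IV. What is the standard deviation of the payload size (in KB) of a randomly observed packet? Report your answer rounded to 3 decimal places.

Per component, I: μ=3.3, E[X²]=21.78; II: μ=8.6, E[X²]=76.21; III: μ=2, E[X²]=8; IV: μ=6.8, E[X²]=48.8.
E[X] = 0.29·3.3 + 0.26·8.6 + 0.32·2 + 0.13·6.8 = 4.717.
E[X²] = 0.29·21.78 + 0.26·76.21 + 0.32·8 + 0.13·48.8 = 35.0348.
Var(X) = E[X²] − (E[X])² = 35.0348 − 22.2501 = 12.7847.
SD(X) = √12.7847 = 3.57557.

3.576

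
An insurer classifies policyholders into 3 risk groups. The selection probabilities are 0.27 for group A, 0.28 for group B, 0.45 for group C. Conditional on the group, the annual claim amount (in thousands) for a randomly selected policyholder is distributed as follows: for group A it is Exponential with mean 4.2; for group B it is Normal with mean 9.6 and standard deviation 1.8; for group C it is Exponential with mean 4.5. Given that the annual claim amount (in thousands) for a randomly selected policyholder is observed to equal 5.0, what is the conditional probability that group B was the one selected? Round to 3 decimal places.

0.043

Likelihoods f(5.0 | ·): A: 0.0723992; B: 0.00846211; C: 0.073154.
Posterior ∝ prior × likelihood. Numerator for B: 0.28·0.00846211 = 0.00236939.
Normalizing constant: 0.27·0.0723992 + 0.28·0.00846211 + 0.45·0.073154 = 0.0548365.
P(B | observation) = 0.00236939 / 0.0548365 = 0.0432083.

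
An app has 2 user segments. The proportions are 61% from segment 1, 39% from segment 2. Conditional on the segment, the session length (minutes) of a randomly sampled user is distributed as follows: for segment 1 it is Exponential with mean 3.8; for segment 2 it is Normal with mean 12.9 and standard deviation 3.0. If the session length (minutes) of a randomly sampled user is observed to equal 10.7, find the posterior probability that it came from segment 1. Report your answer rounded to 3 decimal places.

0.195

Likelihoods f(10.7 | ·): 1: 0.015752; 2: 0.101628.
Posterior ∝ prior × likelihood. Numerator for 1: 0.61·0.015752 = 0.00960869.
Normalizing constant: 0.61·0.015752 + 0.39·0.101628 = 0.0492435.
P(1 | observation) = 0.00960869 / 0.0492435 = 0.195126.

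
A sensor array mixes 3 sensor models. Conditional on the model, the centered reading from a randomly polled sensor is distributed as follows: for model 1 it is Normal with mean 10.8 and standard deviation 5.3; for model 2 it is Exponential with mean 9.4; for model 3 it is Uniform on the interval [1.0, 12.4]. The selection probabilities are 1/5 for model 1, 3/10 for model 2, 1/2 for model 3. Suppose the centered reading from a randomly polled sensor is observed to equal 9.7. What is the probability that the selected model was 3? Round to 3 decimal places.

0.627

Likelihoods f(9.7 | ·): 1: 0.0736683; 2: 0.0379068; 3: 0.0877193.
Posterior ∝ prior × likelihood. Numerator for 3: 0.5·0.0877193 = 0.0438596.
Normalizing constant: 0.2·0.0736683 + 0.3·0.0379068 + 0.5·0.0877193 = 0.0699653.
P(3 | observation) = 0.0438596 / 0.0699653 = 0.626877.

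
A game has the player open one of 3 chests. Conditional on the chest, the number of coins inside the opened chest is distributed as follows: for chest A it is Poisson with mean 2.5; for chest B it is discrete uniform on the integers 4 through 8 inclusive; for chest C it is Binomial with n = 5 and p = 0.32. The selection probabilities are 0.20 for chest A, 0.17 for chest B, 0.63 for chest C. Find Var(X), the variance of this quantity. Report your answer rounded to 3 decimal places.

Per component, A: μ=2.5, E[X²]=8.75; B: μ=6, E[X²]=38; C: μ=1.6, E[X²]=3.648.
E[X] = 0.2·2.5 + 0.17·6 + 0.63·1.6 = 2.528.
E[X²] = 0.2·8.75 + 0.17·38 + 0.63·3.648 = 10.5082.
Var(X) = E[X²] − (E[X])² = 10.5082 − 6.39078 = 4.11746.

4.117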